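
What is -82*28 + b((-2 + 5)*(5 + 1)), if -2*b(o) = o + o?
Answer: -2314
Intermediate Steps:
b(o) = -o (b(o) = -(o + o)/2 = -o)
-82*28 + b((-2 + 5)*(5 + 1)) = -82*28 - (-2 + 5)*(5 + 1) = -2296 - 3*6 = -2296 - 1*18 = -2296 - 18 = -2314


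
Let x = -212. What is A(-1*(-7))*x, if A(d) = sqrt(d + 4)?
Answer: -212*sqrt(11) ≈ -703.12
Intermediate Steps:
A(d) = sqrt(4 + d)
A(-1*(-7))*x = sqrt(4 - 1*(-7))*(-212) = sqrt(4 + 7)*(-212) = sqrt(11)*(-212) = -212*sqrt(11)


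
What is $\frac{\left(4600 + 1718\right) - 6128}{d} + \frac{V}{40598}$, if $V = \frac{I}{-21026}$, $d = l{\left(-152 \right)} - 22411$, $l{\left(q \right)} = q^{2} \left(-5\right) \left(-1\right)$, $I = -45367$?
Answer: $\frac{166410650123}{79479103840732} \approx 0.0020938$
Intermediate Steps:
$l{\left(q \right)} = 5 q^{2}$ ($l{\left(q \right)} = - 5 q^{2} \left(-1\right) = 5 q^{2}$)
$d = 93109$ ($d = 5 \left(-152\right)^{2} - 22411 = 5 \cdot 23104 - 22411 = 115520 - 22411 = 93109$)
$V = \frac{45367}{21026}$ ($V = - \frac{45367}{-21026} = \left(-45367\right) \left(- \frac{1}{21026}\right) = \frac{45367}{21026} \approx 2.1577$)
$\frac{\left(4600 + 1718\right) - 6128}{d} + \frac{V}{40598} = \frac{\left(4600 + 1718\right) - 6128}{93109} + \frac{45367}{21026 \cdot 40598} = \left(6318 - 6128\right) \frac{1}{93109} + \frac{45367}{21026} \cdot \frac{1}{40598} = 190 \cdot \frac{1}{93109} + \frac{45367}{853613548} = \frac{190}{93109} + \frac{45367}{853613548} = \frac{166410650123}{79479103840732}$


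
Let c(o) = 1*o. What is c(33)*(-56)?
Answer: -1848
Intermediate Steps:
c(o) = o
c(33)*(-56) = 33*(-56) = -1848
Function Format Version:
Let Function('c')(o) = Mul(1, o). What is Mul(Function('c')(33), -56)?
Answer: -1848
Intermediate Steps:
Function('c')(o) = o
Mul(Function('c')(33), -56) = Mul(33, -56) = -1848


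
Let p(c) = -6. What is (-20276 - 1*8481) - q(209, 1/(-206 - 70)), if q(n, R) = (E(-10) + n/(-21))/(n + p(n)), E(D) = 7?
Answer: -122591029/4263 ≈ -28757.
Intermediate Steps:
q(n, R) = (7 - n/21)/(-6 + n) (q(n, R) = (7 + n/(-21))/(n - 6) = (7 + n*(-1/21))/(-6 + n) = (7 - n/21)/(-6 + n))
(-20276 - 1*8481) - q(209, 1/(-206 - 70)) = (-20276 - 1*8481) - (147 - 1*209)/(21*(-6 + 209)) = (-20276 - 8481) - (147 - 209)/(21*203) = -28757 - (-62)/(21*203) = -28757 - 1*(-62/4263) = -28757 + 62/4263 = -122591029/4263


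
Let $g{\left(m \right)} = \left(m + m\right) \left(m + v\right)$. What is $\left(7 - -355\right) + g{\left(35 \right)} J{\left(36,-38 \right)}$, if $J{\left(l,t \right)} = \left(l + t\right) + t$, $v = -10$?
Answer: $-69638$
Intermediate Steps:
$J{\left(l,t \right)} = l + 2 t$
$g{\left(m \right)} = 2 m \left(-10 + m\right)$ ($g{\left(m \right)} = \left(m + m\right) \left(m - 10\right) = 2 m \left(-10 + m\right)$)
$\left(7 - -355\right) + g{\left(35 \right)} J{\left(36,-38 \right)} = \left(7 - -355\right) + 2 \cdot 35 \left(-10 + 35\right) \left(36 + 2 \left(-38\right)\right) = \left(7 + 355\right) + 2 \cdot 35 \cdot 25 \left(36 - 76\right) = 362 + 1750 \left(-40\right) = 362 - 70000 = -69638$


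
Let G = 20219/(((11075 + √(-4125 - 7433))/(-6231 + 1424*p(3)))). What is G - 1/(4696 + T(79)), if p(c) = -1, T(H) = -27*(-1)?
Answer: -8095926455982308/579357105309 + 154776445*I*√11558/122667183 ≈ -13974.0 + 135.65*I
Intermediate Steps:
T(H) = 27
G = 20219/(-2215/1531 - I*√11558/7655) (G = 20219/(((11075 + √(-4125 - 7433))/(-6231 + 1424*(-1)))) = 20219/(((11075 + √(-11558))/(-6231 - 1424))) = 20219/(((11075 + I*√11558)/(-7655))) = 20219/(((11075 + I*√11558)*(-1/7655))) = 20219/(-2215/1531 - I*√11558/7655) ≈ -13974.0 + 135.65*I)
G - 1/(4696 + T(79)) = (-1714149128375/122667183 + 154776445*I*√11558/122667183) - 1/(4696 + 27) = (-1714149128375/122667183 + 154776445*I*√11558/122667183) - 1/4723 = -8095926455982308/579357105309 + 154776445*I*√11558/122667183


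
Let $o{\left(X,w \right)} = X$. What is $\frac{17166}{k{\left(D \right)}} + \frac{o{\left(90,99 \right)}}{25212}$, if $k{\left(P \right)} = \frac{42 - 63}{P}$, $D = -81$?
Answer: $\frac{1947551469}{29414} \approx 66212.0$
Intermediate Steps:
$k{\left(P \right)} = - \frac{21}{P}$
$\frac{17166}{k{\left(D \right)}} + \frac{o{\left(90,99 \right)}}{25212} = \frac{17166}{\left(-21\right) \frac{1}{-81}} + \frac{90}{25212} = \frac{17166}{\left(-21\right) \left(- \frac{1}{81}\right)} + 90 \cdot \frac{1}{25212} = \frac{17166}{\frac{7}{27}} + \frac{15}{4202} = 17166 \cdot \frac{27}{7} + \frac{15}{4202} = \frac{463482}{7} + \frac{15}{4202} = \frac{1947551469}{29414}$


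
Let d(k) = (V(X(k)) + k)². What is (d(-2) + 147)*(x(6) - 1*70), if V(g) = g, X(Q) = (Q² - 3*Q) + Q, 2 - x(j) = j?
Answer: -13542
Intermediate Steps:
x(j) = 2 - j
X(Q) = Q² - 2*Q
d(k) = (k + k*(-2 + k))² (d(k) = (k*(-2 + k) + k)² = (k + k*(-2 + k))²)
(d(-2) + 147)*(x(6) - 1*70) = ((-2)²*(-1 - 2)² + 147)*((2 - 1*6) - 1*70) = (4*(-3)² + 147)*((2 - 6) - 70) = (4*9 + 147)*(-4 - 70) = (36 + 147)*(-74) = 183*(-74) = -13542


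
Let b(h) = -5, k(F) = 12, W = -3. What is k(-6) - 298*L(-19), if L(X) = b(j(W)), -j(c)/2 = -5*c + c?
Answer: 1502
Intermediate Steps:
j(c) = 8*c (j(c) = -2*(-5*c + c) = -(-8)*c = 8*c)
L(X) = -5
k(-6) - 298*L(-19) = 12 - 298*(-5) = 12 + 1490 = 1502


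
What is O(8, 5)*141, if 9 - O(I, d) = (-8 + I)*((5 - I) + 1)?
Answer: 1269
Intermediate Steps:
O(I, d) = 9 - (-8 + I)*(6 - I) (O(I, d) = 9 - (-8 + I)*((5 - I) + 1) = 9 - (-8 + I)*(6 - I))
O(8, 5)*141 = (57 + 8² - 14*8)*141 = (57 + 64 - 112)*141 = 9*141 = 1269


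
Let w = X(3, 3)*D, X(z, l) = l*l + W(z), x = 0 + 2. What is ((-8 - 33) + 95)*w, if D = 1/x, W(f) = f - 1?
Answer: 297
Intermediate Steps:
W(f) = -1 + f
x = 2
X(z, l) = -1 + z + l² (X(z, l) = l*l + (-1 + z) = l² + (-1 + z) = -1 + z + l²)
D = ½ (D = 1/2 = ½ ≈ 0.50000)
w = 11/2 (w = (-1 + 3 + 3²)*(½) = (-1 + 3 + 9)*(½) = 11*(½) = 11/2 ≈ 5.5000)
((-8 - 33) + 95)*w = ((-8 - 33) + 95)*(11/2) = (-41 + 95)*(11/2) = 54*(11/2) = 297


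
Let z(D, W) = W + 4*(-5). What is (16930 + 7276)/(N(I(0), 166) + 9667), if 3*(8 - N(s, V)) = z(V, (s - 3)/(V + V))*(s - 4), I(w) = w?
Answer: 3013647/1201216 ≈ 2.5088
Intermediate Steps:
z(D, W) = -20 + W (z(D, W) = W - 20 = -20 + W)
N(s, V) = 8 - (-20 + (-3 + s)/(2*V))*(-4 + s)/3 (N(s, V) = 8 - (-20 + (s - 3)/(V + V))*(s - 4)/3 = 8 - (-20 + (-3 + s)/((2*V)))*(-4 + s)/3 = 8 - (-20 + (-3 + s)*(1/(2*V)))*(-4 + s)/3 = 8 - (-20 + (-3 + s)/(2*V))*(-4 + s)/3)
(16930 + 7276)/(N(I(0), 166) + 9667) = (16930 + 7276)/((1/6)*(-12 - 112*166 + 4*0 + 0*(3 - 1*0 + 40*166))/166 + 9667) = 24206/((1/6)*(1/166)*(-12 - 18592 + 0 + 0*(3 + 0 + 6640)) + 9667) = 24206/((1/6)*(1/166)*(-12 - 18592 + 0 + 0*6643) + 9667) = 24206/((1/6)*(1/166)*(-12 - 18592 + 0 + 0) + 9667) = 24206/((1/6)*(1/166)*(-18604) + 9667) = 24206/(-4651/249 + 9667) = 24206/(2402432/249) = 24206*(249/2402432) = 3013647/1201216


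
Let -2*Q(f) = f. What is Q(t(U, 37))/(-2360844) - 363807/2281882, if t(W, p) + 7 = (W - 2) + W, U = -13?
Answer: -858931506043/5387167428408 ≈ -0.15944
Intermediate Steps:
t(W, p) = -9 + 2*W (t(W, p) = -7 + ((W - 2) + W) = -7 + ((-2 + W) + W) = -7 + (-2 + 2*W) = -9 + 2*W)
Q(f) = -f/2
Q(t(U, 37))/(-2360844) - 363807/2281882 = -(-9 + 2*(-13))/2/(-2360844) - 363807/2281882 = -(-9 - 26)/2*(-1/2360844) - 363807*1/2281882 = -½*(-35)*(-1/2360844) - 363807/2281882 = (35/2)*(-1/2360844) - 363807/2281882 = -35/4721688 - 363807/2281882 = -858931506043/5387167428408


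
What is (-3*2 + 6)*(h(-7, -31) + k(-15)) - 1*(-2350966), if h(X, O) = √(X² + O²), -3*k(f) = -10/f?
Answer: 2350966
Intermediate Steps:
k(f) = 10/(3*f) (k(f) = -(-10)/(3*f) = 10/(3*f))
h(X, O) = √(O² + X²)
(-3*2 + 6)*(h(-7, -31) + k(-15)) - 1*(-2350966) = (-3*2 + 6)*(√((-31)² + (-7)²) + (10/3)/(-15)) - 1*(-2350966) = (-6 + 6)*(√(961 + 49) + (10/3)*(-1/15)) + 2350966 = 0*(√1010 - 2/9) + 2350966 = 0*(-2/9 + √1010) + 2350966 = 0 + 2350966 = 2350966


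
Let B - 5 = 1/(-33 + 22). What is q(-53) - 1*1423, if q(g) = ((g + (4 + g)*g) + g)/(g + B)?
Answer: -780168/529 ≈ -1474.8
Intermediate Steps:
B = 54/11 (B = 5 + 1/(-33 + 22) = 5 + 1/(-11) = 5 - 1/11 = 54/11 ≈ 4.9091)
q(g) = (2*g + g*(4 + g))/(54/11 + g) (q(g) = ((g + (4 + g)*g) + g)/(g + 54/11) = ((g + g*(4 + g)) + g)/(54/11 + g) = (2*g + g*(4 + g))/(54/11 + g))
q(-53) - 1*1423 = 11*(-53)*(6 - 53)/(54 + 11*(-53)) - 1*1423 = 11*(-53)*(-47)/(54 - 583) - 1423 = 11*(-53)*(-47)/(-529) - 1423 = 11*(-53)*(-1/529)*(-47) - 1423 = -27401/529 - 1423 = -780168/529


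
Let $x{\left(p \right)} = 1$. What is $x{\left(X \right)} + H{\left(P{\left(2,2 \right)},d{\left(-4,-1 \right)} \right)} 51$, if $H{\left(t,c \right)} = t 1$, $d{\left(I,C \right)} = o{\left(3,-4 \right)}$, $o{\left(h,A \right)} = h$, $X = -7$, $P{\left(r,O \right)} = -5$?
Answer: $-254$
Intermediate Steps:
$d{\left(I,C \right)} = 3$
$H{\left(t,c \right)} = t$
$x{\left(X \right)} + H{\left(P{\left(2,2 \right)},d{\left(-4,-1 \right)} \right)} 51 = 1 - 255 = -254$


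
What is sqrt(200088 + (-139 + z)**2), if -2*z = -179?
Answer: 3*sqrt(90017)/2 ≈ 450.04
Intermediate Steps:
z = 179/2 (z = -1/2*(-179) = 179/2 ≈ 89.500)
sqrt(200088 + (-139 + z)**2) = sqrt(200088 + (-139 + 179/2)**2) = sqrt(200088 + (-99/2)**2) = sqrt(200088 + 9801/4) = sqrt(810153/4) = 3*sqrt(90017)/2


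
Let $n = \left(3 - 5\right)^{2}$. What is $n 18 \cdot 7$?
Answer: $504$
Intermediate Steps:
$n = 4$ ($n = \left(-2\right)^{2} = 4$)
$n 18 \cdot 7 = 4 \cdot 18 \cdot 7 = 72 \cdot 7 = 504$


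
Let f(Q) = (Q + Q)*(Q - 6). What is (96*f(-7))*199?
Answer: 3476928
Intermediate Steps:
f(Q) = 2*Q*(-6 + Q) (f(Q) = (2*Q)*(-6 + Q) = 2*Q*(-6 + Q))
(96*f(-7))*199 = (96*(2*(-7)*(-6 - 7)))*199 = (96*(2*(-7)*(-13)))*199 = (96*182)*199 = 17472*199 = 3476928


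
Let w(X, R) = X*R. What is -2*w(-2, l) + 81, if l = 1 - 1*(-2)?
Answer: 93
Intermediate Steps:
l = 3 (l = 1 + 2 = 3)
w(X, R) = R*X
-2*w(-2, l) + 81 = -6*(-2) + 81 = -2*(-6) + 81 = 12 + 81 = 93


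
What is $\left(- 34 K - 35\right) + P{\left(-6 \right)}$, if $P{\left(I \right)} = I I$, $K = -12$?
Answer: $409$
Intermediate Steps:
$P{\left(I \right)} = I^{2}$
$\left(- 34 K - 35\right) + P{\left(-6 \right)} = \left(\left(-34\right) \left(-12\right) - 35\right) + \left(-6\right)^{2} = \left(408 - 35\right) + 36 = 373 + 36 = 409$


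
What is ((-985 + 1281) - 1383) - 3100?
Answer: -4187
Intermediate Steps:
((-985 + 1281) - 1383) - 3100 = (296 - 1383) - 3100 = -1087 - 3100 = -4187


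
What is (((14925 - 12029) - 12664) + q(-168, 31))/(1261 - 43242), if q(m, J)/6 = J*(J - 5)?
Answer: 4932/41981 ≈ 0.11748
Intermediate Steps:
q(m, J) = 6*J*(-5 + J) (q(m, J) = 6*(J*(J - 5)) = 6*(J*(-5 + J)) = 6*J*(-5 + J))
(((14925 - 12029) - 12664) + q(-168, 31))/(1261 - 43242) = (((14925 - 12029) - 12664) + 6*31*(-5 + 31))/(1261 - 43242) = ((2896 - 12664) + 6*31*26)/(-41981) = (-9768 + 4836)*(-1/41981) = -4932*(-1/41981) = 4932/41981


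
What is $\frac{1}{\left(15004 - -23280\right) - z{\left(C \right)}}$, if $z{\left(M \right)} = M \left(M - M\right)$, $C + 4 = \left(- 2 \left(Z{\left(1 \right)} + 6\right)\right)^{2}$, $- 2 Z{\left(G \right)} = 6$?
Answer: $\frac{1}{38284} \approx 2.6121 \cdot 10^{-5}$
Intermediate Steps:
$Z{\left(G \right)} = -3$ ($Z{\left(G \right)} = \left(- \frac{1}{2}\right) 6 = -3$)
$C = 32$ ($C = -4 + \left(- 2 \left(-3 + 6\right)\right)^{2} = -4 + \left(\left(-2\right) 3\right)^{2} = -4 + \left(-6\right)^{2} = -4 + 36 = 32$)
$z{\left(M \right)} = 0$ ($z{\left(M \right)} = M 0 = 0$)
$\frac{1}{\left(15004 - -23280\right) - z{\left(C \right)}} = \frac{1}{\left(15004 - -23280\right) - 0} = \frac{1}{\left(15004 + 23280\right) + 0} = \frac{1}{38284 + 0} = \frac{1}{38284}$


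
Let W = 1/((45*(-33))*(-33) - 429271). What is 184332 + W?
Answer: 70095192311/380266 ≈ 1.8433e+5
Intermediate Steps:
W = -1/380266 (W = 1/(-1485*(-33) - 429271) = 1/(49005 - 429271) = 1/(-380266) = -1/380266 ≈ -2.6297e-6)
184332 + W = 184332 - 1/380266 = 70095192311/380266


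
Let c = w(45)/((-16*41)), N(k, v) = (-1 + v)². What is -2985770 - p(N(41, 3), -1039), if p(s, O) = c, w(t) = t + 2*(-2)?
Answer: -47772319/16 ≈ -2.9858e+6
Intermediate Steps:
w(t) = -4 + t (w(t) = t - 4 = -4 + t)
c = -1/16 (c = (-4 + 45)/((-16*41)) = 41/(-656) = 41*(-1/656) = -1/16 ≈ -0.062500)
p(s, O) = -1/16
-2985770 - p(N(41, 3), -1039) = -2985770 - 1*(-1/16) = -2985770 + 1/16 = -47772319/16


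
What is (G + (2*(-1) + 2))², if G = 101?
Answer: 10201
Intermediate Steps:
(G + (2*(-1) + 2))² = (101 + (2*(-1) + 2))² = (101 + (-2 + 2))² = (101 + 0)² = 101² = 10201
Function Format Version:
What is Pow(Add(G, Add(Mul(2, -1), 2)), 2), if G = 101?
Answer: 10201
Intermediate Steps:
Pow(Add(G, Add(Mul(2, -1), 2)), 2) = Pow(Add(101, Add(Mul(2, -1), 2)), 2) = Pow(Add(101, Add(-2, 2)), 2) = Pow(Add(101, 0), 2) = Pow(101, 2) = 10201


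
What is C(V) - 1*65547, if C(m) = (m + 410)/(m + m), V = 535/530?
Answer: -13983491/214 ≈ -65343.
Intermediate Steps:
V = 107/106 (V = 535*(1/530) = 107/106 ≈ 1.0094)
C(m) = (410 + m)/(2*m) (C(m) = (410 + m)/((2*m)) = (410 + m)*(1/(2*m)) = (410 + m)/(2*m))
C(V) - 1*65547 = (410 + 107/106)/(2*(107/106)) - 1*65547 = (½)*(106/107)*(43567/106) - 65547 = 43567/214 - 65547 = -13983491/214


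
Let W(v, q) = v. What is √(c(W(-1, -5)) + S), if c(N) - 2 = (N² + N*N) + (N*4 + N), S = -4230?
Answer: I*√4231 ≈ 65.046*I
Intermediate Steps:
c(N) = 2 + 2*N² + 5*N (c(N) = 2 + ((N² + N*N) + (N*4 + N)) = 2 + ((N² + N²) + (4*N + N)) = 2 + (2*N² + 5*N) = 2 + 2*N² + 5*N)
√(c(W(-1, -5)) + S) = √((2 + 2*(-1)² + 5*(-1)) - 4230) = √((2 + 2*1 - 5) - 4230) = √((2 + 2 - 5) - 4230) = √(-1 - 4230) = √(-4231) = I*√4231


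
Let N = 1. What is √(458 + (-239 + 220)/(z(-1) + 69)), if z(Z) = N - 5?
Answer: √1933815/65 ≈ 21.394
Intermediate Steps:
z(Z) = -4 (z(Z) = 1 - 5 = -4)
√(458 + (-239 + 220)/(z(-1) + 69)) = √(458 + (-239 + 220)/(-4 + 69)) = √(458 - 19/65) = √(29751/65) = √1933815/65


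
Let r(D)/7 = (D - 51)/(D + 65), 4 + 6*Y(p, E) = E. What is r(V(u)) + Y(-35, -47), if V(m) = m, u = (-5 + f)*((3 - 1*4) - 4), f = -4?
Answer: -977/110 ≈ -8.8818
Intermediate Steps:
Y(p, E) = -⅔ + E/6
u = 45 (u = (-5 - 4)*((3 - 1*4) - 4) = -9*((3 - 4) - 4) = -9*(-1 - 4) = -9*(-5) = 45)
r(D) = 7*(-51 + D)/(65 + D) (r(D) = 7*((D - 51)/(D + 65)) = 7*((-51 + D)/(65 + D)) = 7*(-51 + D)/(65 + D))
r(V(u)) + Y(-35, -47) = 7*(-51 + 45)/(65 + 45) + (-⅔ + (⅙)*(-47)) = 7*(-6)/110 + (-⅔ - 47/6) = 7*(1/110)*(-6) - 17/2 = -21/55 - 17/2 = -977/110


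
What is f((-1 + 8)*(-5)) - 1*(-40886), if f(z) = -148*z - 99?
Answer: 45967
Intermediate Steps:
f(z) = -99 - 148*z
f((-1 + 8)*(-5)) - 1*(-40886) = (-99 - 148*(-1 + 8)*(-5)) - 1*(-40886) = (-99 - 1036*(-5)) + 40886 = (-99 - 148*(-35)) + 40886 = (-99 + 5180) + 40886 = 5081 + 40886 = 45967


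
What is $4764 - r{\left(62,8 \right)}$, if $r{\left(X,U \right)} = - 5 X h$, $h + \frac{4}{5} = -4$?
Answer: $3276$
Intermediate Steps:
$h = - \frac{24}{5}$ ($h = - \frac{4}{5} - 4 = - \frac{24}{5} \approx -4.8$)
$r{\left(X,U \right)} = 24 X$ ($r{\left(X,U \right)} = - 5 X \left(- \frac{24}{5}\right) = 24 X$)
$4764 - r{\left(62,8 \right)} = 4764 - 24 \cdot 62 = 4764 - 1488 = 3276$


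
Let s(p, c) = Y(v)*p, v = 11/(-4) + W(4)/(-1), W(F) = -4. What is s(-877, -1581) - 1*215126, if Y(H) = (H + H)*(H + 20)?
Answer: -2093733/8 ≈ -2.6172e+5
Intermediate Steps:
v = 5/4 (v = 11/(-4) - 4/(-1) = 11*(-1/4) - 4*(-1) = -11/4 + 4 = 5/4 ≈ 1.2500)
Y(H) = 2*H*(20 + H) (Y(H) = (2*H)*(20 + H) = 2*H*(20 + H))
s(p, c) = 425*p/8 (s(p, c) = (2*(5/4)*(20 + 5/4))*p = (2*(5/4)*(85/4))*p = 425*p/8)
s(-877, -1581) - 1*215126 = (425/8)*(-877) - 1*215126 = -372725/8 - 215126 = -2093733/8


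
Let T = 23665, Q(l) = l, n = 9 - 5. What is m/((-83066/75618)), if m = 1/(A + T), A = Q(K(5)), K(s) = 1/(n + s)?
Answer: -340281/8845947538 ≈ -3.8467e-5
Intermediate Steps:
n = 4
K(s) = 1/(4 + s)
A = 1/9 (A = 1/(4 + 5) = 1/9 ≈ 0.11111)
m = 9/212986 (m = 1/(1/9 + 23665) = 1/(212986/9) = 9/212986 ≈ 4.2256e-5)
m/((-83066/75618)) = 9/(212986*((-83066/75618))) = 9/(212986*((-83066*1/75618))) = 9/(212986*(-41533/37809)) = (9/212986)*(-37809/41533) = -340281/8845947538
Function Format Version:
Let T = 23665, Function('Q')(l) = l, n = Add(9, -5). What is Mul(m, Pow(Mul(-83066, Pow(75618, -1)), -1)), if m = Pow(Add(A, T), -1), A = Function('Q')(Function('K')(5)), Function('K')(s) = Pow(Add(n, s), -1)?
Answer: Rational(-340281, 8845947538) ≈ -3.8467e-5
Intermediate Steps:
n = 4
Function('K')(s) = Pow(Add(4, s), -1)
A = Rational(1, 9) (A = Pow(Add(4, 5), -1) = Pow(9, -1) = Rational(1, 9) ≈ 0.11111)
m = Rational(9, 212986) (m = Pow(Add(Rational(1, 9), 23665), -1) = Pow(Rational(212986, 9), -1) = Rational(9, 212986) ≈ 4.2256e-5)
Mul(m, Pow(Mul(-83066, Pow(75618, -1)), -1)) = Mul(Rational(9, 212986), Pow(Mul(-83066, Pow(75618, -1)), -1)) = Mul(Rational(9, 212986), Pow(Mul(-83066, Rational(1, 75618)), -1)) = Mul(Rational(9, 212986), Pow(Rational(-41533, 37809), -1)) = Mul(Rational(9, 212986), Rational(-37809, 41533)) = Rational(-340281, 8845947538)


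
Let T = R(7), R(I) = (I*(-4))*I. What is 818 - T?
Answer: 1014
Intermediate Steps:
R(I) = -4*I² (R(I) = (-4*I)*I = -4*I²)
T = -196 (T = -4*7² = -4*49 = -196)
818 - T = 818 - 1*(-196) = 818 + 196 = 1014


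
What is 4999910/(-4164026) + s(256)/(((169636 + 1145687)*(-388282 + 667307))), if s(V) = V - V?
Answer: -2499955/2082013 ≈ -1.2007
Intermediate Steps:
s(V) = 0
4999910/(-4164026) + s(256)/(((169636 + 1145687)*(-388282 + 667307))) = 4999910/(-4164026) + 0/(((169636 + 1145687)*(-388282 + 667307))) = 4999910*(-1/4164026) + 0/((1315323*279025)) = -2499955/2082013 + 0/367008000075 = -2499955/2082013 + 0*(1/367008000075) = -2499955/2082013 + 0 = -2499955/2082013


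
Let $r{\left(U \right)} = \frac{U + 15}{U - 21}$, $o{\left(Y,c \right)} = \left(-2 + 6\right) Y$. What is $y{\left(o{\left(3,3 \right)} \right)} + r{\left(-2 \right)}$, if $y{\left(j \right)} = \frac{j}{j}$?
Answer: $\frac{10}{23} \approx 0.43478$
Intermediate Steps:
$o{\left(Y,c \right)} = 4 Y$
$r{\left(U \right)} = \frac{15 + U}{-21 + U}$
$y{\left(j \right)} = 1$
$y{\left(o{\left(3,3 \right)} \right)} + r{\left(-2 \right)} = 1 + \frac{15 - 2}{-21 - 2} = 1 + \frac{1}{-23} \cdot 13 = 1 - \frac{13}{23} = \frac{10}{23}$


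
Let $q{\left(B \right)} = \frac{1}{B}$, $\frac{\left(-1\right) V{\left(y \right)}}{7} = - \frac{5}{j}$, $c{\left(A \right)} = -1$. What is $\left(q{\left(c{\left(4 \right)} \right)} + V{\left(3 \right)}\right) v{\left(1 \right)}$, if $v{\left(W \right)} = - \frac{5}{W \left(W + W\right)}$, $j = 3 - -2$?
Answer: $-15$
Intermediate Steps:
$j = 5$ ($j = 3 + 2 = 5$)
$V{\left(y \right)} = 7$ ($V{\left(y \right)} = - 7 \left(- \frac{5}{5}\right) = - 7 \left(\left(-5\right) \frac{1}{5}\right) = \left(-7\right) \left(-1\right) = 7$)
$v{\left(W \right)} = - \frac{5}{2 W^{2}}$ ($v{\left(W \right)} = - \frac{5}{W 2 W} = - \frac{5}{2 W^{2}}$)
$\left(q{\left(c{\left(4 \right)} \right)} + V{\left(3 \right)}\right) v{\left(1 \right)} = \left(\frac{1}{-1} + 7\right) \left(- \frac{5}{2 \cdot 1}\right) = \left(-1 + 7\right) \left(\left(- \frac{5}{2}\right) 1\right) = 6 \left(- \frac{5}{2}\right) = -15$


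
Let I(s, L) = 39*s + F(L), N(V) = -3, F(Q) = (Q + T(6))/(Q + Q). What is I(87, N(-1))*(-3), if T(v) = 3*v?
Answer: -20343/2 ≈ -10172.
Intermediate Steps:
F(Q) = (18 + Q)/(2*Q) (F(Q) = (Q + 3*6)/(Q + Q) = (Q + 18)/((2*Q)) = (18 + Q)*(1/(2*Q)) = (18 + Q)/(2*Q))
I(s, L) = 39*s + (18 + L)/(2*L)
I(87, N(-1))*(-3) = (½ + 9/(-3) + 39*87)*(-3) = (½ + 9*(-⅓) + 3393)*(-3) = (½ - 3 + 3393)*(-3) = (6781/2)*(-3) = -20343/2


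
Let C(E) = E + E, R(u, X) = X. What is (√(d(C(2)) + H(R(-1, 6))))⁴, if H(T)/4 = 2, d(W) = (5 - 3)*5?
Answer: 324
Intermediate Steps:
C(E) = 2*E
d(W) = 10 (d(W) = 2*5 = 10)
H(T) = 8 (H(T) = 4*2 = 8)
(√(d(C(2)) + H(R(-1, 6))))⁴ = (√(10 + 8))⁴ = (√18)⁴ = (3*√2)⁴ = 324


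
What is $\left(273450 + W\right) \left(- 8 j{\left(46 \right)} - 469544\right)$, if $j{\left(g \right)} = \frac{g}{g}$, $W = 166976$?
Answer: $-206802909152$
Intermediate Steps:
$j{\left(g \right)} = 1$
$\left(273450 + W\right) \left(- 8 j{\left(46 \right)} - 469544\right) = \left(273450 + 166976\right) \left(\left(-8\right) 1 - 469544\right) = 440426 \left(-8 - 469544\right) = 440426 \left(-469552\right) = -206802909152$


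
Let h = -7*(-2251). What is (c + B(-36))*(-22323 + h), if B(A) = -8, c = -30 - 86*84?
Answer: 47682292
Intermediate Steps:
c = -7254 (c = -30 - 7224 = -7254)
h = 15757
(c + B(-36))*(-22323 + h) = (-7254 - 8)*(-22323 + 15757) = -7262*(-6566) = 47682292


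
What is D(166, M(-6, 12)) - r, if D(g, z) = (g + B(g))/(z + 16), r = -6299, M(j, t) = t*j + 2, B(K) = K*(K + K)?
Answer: 15826/3 ≈ 5275.3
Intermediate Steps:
B(K) = 2*K² (B(K) = K*(2*K) = 2*K²)
M(j, t) = 2 + j*t (M(j, t) = j*t + 2 = 2 + j*t)
D(g, z) = (g + 2*g²)/(16 + z) (D(g, z) = (g + 2*g²)/(z + 16) = (g + 2*g²)/(16 + z))
D(166, M(-6, 12)) - r = 166*(1 + 2*166)/(16 + (2 - 6*12)) - 1*(-6299) = 166*(1 + 332)/(16 + (2 - 72)) + 6299 = 166*333/(16 - 70) + 6299 = 166*333/(-54) + 6299 = 166*(-1/54)*333 + 6299 = -3071/3 + 6299 = 15826/3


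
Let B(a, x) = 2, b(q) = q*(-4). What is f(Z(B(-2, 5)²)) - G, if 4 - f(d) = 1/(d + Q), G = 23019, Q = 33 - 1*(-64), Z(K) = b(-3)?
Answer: -2508636/109 ≈ -23015.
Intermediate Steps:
b(q) = -4*q
Z(K) = 12 (Z(K) = -4*(-3) = 12)
Q = 97 (Q = 33 + 64 = 97)
f(d) = 4 - 1/(97 + d) (f(d) = 4 - 1/(d + 97) = 4 - 1/(97 + d))
f(Z(B(-2, 5)²)) - G = (387 + 4*12)/(97 + 12) - 1*23019 = (387 + 48)/109 - 23019 = (1/109)*435 - 23019 = 435/109 - 23019 = -2508636/109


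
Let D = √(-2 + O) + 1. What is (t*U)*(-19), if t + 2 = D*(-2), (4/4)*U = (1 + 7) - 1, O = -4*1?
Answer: 532 + 266*I*√6 ≈ 532.0 + 651.56*I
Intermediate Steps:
O = -4
D = 1 + I*√6 (D = √(-2 - 4) + 1 = √(-6) + 1 = I*√6 + 1 = 1 + I*√6 ≈ 1.0 + 2.4495*I)
U = 7 (U = (1 + 7) - 1 = 8 - 1 = 7)
t = -4 - 2*I*√6 (t = -2 + (1 + I*√6)*(-2) = -2 + (-2 - 2*I*√6) = -4 - 2*I*√6 ≈ -4.0 - 4.899*I)
(t*U)*(-19) = ((-4 - 2*I*√6)*7)*(-19) = (-28 - 14*I*√6)*(-19) = 532 + 266*I*√6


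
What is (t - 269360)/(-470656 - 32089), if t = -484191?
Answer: 753551/502745 ≈ 1.4989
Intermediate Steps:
(t - 269360)/(-470656 - 32089) = (-484191 - 269360)/(-470656 - 32089) = -753551/(-502745) = -753551*(-1/502745) = 753551/502745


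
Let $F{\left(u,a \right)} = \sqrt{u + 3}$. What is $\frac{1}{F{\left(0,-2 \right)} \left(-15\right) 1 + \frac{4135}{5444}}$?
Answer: $- \frac{4502188}{3997593715} - \frac{88911408 \sqrt{3}}{3997593715} \approx -0.039649$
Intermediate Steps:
$F{\left(u,a \right)} = \sqrt{3 + u}$
$\frac{1}{F{\left(0,-2 \right)} \left(-15\right) 1 + \frac{4135}{5444}} = \frac{1}{\sqrt{3 + 0} \left(-15\right) 1 + \frac{4135}{5444}} = \frac{1}{\sqrt{3} \left(-15\right) 1 + 4135 \cdot \frac{1}{5444}} = \frac{1}{- 15 \sqrt{3} \cdot 1 + \frac{4135}{5444}} = \frac{1}{- 15 \sqrt{3} + \frac{4135}{5444}} = \frac{1}{\frac{4135}{5444} - 15 \sqrt{3}}$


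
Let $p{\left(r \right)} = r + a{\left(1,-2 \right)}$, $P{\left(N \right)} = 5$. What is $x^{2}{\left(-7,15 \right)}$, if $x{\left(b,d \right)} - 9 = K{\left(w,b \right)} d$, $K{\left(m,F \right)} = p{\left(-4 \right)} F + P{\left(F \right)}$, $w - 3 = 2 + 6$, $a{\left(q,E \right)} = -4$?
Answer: $853776$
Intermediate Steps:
$w = 11$ ($w = 3 + \left(2 + 6\right) = 3 + 8 = 11$)
$p{\left(r \right)} = -4 + r$ ($p{\left(r \right)} = r - 4 = -4 + r$)
$K{\left(m,F \right)} = 5 - 8 F$ ($K{\left(m,F \right)} = \left(-4 - 4\right) F + 5 = - 8 F + 5 = 5 - 8 F$)
$x{\left(b,d \right)} = 9 + d \left(5 - 8 b\right)$ ($x{\left(b,d \right)} = 9 + \left(5 - 8 b\right) d = 9 + d \left(5 - 8 b\right)$)
$x^{2}{\left(-7,15 \right)} = \left(9 - 15 \left(-5 + 8 \left(-7\right)\right)\right)^{2} = \left(9 - 15 \left(-5 - 56\right)\right)^{2} = \left(9 - 15 \left(-61\right)\right)^{2} = \left(9 + 915\right)^{2} = 924^{2} = 853776$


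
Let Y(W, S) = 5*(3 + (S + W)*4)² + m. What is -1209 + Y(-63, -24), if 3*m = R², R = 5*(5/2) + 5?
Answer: 7128217/12 ≈ 5.9402e+5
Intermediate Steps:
R = 35/2 (R = 5*(5*(½)) + 5 = 5*(5/2) + 5 = 25/2 + 5 = 35/2 ≈ 17.500)
m = 1225/12 (m = (35/2)²/3 = (⅓)*(1225/4) = 1225/12 ≈ 102.08)
Y(W, S) = 1225/12 + 5*(3 + 4*S + 4*W)² (Y(W, S) = 5*(3 + (S + W)*4)² + 1225/12 = 5*(3 + (4*S + 4*W))² + 1225/12 = 5*(3 + 4*S + 4*W)² + 1225/12 = 1225/12 + 5*(3 + 4*S + 4*W)²)
-1209 + Y(-63, -24) = -1209 + (1225/12 + 5*(3 + 4*(-24) + 4*(-63))²) = -1209 + (1225/12 + 5*(3 - 96 - 252)²) = -1209 + (1225/12 + 5*(-345)²) = -1209 + (1225/12 + 5*119025) = -1209 + (1225/12 + 595125) = -1209 + 7142725/12 = 7128217/12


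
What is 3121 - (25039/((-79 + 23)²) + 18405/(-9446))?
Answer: 941566419/302272 ≈ 3115.0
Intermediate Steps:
3121 - (25039/((-79 + 23)²) + 18405/(-9446)) = 3121 - (25039/((-56)²) + 18405*(-1/9446)) = 3121 - (25039/3136 - 18405/9446) = 3121 - (25039*(1/3136) - 18405/9446) = 3121 - (511/64 - 18405/9446) = 3121 - 1*1824493/302272 = 3121 - 1824493/302272 = 941566419/302272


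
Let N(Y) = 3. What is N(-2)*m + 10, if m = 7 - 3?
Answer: 22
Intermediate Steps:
m = 4
N(-2)*m + 10 = 3*4 + 10 = 12 + 10 = 22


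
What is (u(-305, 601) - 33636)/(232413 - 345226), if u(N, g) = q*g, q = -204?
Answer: 156240/112813 ≈ 1.3849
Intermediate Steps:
u(N, g) = -204*g
(u(-305, 601) - 33636)/(232413 - 345226) = (-204*601 - 33636)/(232413 - 345226) = (-122604 - 33636)/(-112813) = -156240*(-1/112813) = 156240/112813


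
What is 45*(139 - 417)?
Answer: -12510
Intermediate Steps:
45*(139 - 417) = 45*(-278) = -12510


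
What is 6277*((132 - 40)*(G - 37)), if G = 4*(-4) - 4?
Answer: -32916588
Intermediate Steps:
G = -20 (G = -16 - 4 = -20)
6277*((132 - 40)*(G - 37)) = 6277*((132 - 40)*(-20 - 37)) = 6277*(92*(-57)) = 6277*(-5244) = -32916588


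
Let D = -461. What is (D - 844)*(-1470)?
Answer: 1918350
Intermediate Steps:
(D - 844)*(-1470) = (-461 - 844)*(-1470) = -1305*(-1470) = 1918350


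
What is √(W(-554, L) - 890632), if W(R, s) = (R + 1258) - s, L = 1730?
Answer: I*√891658 ≈ 944.28*I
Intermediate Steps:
W(R, s) = 1258 + R - s (W(R, s) = (1258 + R) - s = 1258 + R - s)
√(W(-554, L) - 890632) = √((1258 - 554 - 1*1730) - 890632) = √((1258 - 554 - 1730) - 890632) = √(-1026 - 890632) = √(-891658) = I*√891658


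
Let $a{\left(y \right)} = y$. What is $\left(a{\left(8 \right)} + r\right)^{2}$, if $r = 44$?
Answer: $2704$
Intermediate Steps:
$\left(a{\left(8 \right)} + r\right)^{2} = \left(8 + 44\right)^{2} = 52^{2} = 2704$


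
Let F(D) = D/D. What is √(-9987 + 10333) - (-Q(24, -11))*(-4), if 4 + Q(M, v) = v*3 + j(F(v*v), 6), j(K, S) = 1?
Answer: 144 + √346 ≈ 162.60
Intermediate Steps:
F(D) = 1
Q(M, v) = -3 + 3*v (Q(M, v) = -4 + (v*3 + 1) = -4 + (3*v + 1) = -4 + (1 + 3*v) = -3 + 3*v)
√(-9987 + 10333) - (-Q(24, -11))*(-4) = √(-9987 + 10333) - (-(-3 + 3*(-11)))*(-4) = √346 - (-(-3 - 33))*(-4) = √346 - (-1*(-36))*(-4) = √346 - 36*(-4) = √346 - 1*(-144) = √346 + 144 = 144 + √346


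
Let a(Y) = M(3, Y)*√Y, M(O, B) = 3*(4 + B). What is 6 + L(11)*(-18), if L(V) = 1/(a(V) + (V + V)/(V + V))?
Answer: 66831/11137 - 405*√11/11137 ≈ 5.8802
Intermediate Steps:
M(O, B) = 12 + 3*B
a(Y) = √Y*(12 + 3*Y) (a(Y) = (12 + 3*Y)*√Y = √Y*(12 + 3*Y))
L(V) = 1/(1 + 3*√V*(4 + V)) (L(V) = 1/(3*√V*(4 + V) + (V + V)/(V + V)) = 1/(3*√V*(4 + V) + (2*V)/((2*V))) = 1/(3*√V*(4 + V) + (2*V)*(1/(2*V))) = 1/(3*√V*(4 + V) + 1) = 1/(1 + 3*√V*(4 + V)))
6 + L(11)*(-18) = 6 - 18/(1 + 3*√11*(4 + 11)) = 6 - 18/(1 + 3*√11*15) = 6 - 18/(1 + 45*√11)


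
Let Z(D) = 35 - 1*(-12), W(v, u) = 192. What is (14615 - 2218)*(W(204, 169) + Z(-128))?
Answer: 2962883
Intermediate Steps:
Z(D) = 47 (Z(D) = 35 + 12 = 47)
(14615 - 2218)*(W(204, 169) + Z(-128)) = (14615 - 2218)*(192 + 47) = 12397*239 = 2962883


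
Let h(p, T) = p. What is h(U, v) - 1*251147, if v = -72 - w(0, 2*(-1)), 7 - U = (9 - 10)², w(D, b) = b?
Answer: -251141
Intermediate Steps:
U = 6 (U = 7 - (9 - 10)² = 7 - 1*(-1)² = 7 - 1*1 = 7 - 1 = 6)
v = -70 (v = -72 - 2*(-1) = -72 - 1*(-2) = -72 + 2 = -70)
h(U, v) - 1*251147 = 6 - 1*251147 = 6 - 251147 = -251141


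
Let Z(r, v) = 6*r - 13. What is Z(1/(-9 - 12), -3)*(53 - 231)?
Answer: 16554/7 ≈ 2364.9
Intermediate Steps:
Z(r, v) = -13 + 6*r
Z(1/(-9 - 12), -3)*(53 - 231) = (-13 + 6/(-9 - 12))*(53 - 231) = (-13 + 6/(-21))*(-178) = (-13 + 6*(-1/21))*(-178) = (-13 - 2/7)*(-178) = -93/7*(-178) = 16554/7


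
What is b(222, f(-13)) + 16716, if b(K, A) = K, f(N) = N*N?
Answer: 16938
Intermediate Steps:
f(N) = N²
b(222, f(-13)) + 16716 = 222 + 16716 = 16938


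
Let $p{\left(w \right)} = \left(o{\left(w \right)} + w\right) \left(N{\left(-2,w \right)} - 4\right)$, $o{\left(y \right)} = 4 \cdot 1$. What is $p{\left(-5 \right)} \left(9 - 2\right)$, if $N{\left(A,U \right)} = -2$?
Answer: $42$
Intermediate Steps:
$o{\left(y \right)} = 4$
$p{\left(w \right)} = -24 - 6 w$ ($p{\left(w \right)} = \left(4 + w\right) \left(-2 - 4\right) = \left(4 + w\right) \left(-6\right) = -24 - 6 w$)
$p{\left(-5 \right)} \left(9 - 2\right) = \left(-24 - -30\right) \left(9 - 2\right) = \left(-24 + 30\right) 7 = 6 \cdot 7 = 42$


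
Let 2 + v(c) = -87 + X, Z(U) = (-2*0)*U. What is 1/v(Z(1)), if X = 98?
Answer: ⅑ ≈ 0.11111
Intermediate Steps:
Z(U) = 0 (Z(U) = 0*U = 0)
v(c) = 9 (v(c) = -2 + (-87 + 98) = -2 + 11 = 9)
1/v(Z(1)) = 1/9 = ⅑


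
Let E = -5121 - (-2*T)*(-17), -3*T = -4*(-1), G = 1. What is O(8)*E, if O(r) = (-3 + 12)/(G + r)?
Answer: -15227/3 ≈ -5075.7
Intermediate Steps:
O(r) = 9/(1 + r) (O(r) = (-3 + 12)/(1 + r) = 9/(1 + r))
T = -4/3 (T = -(-4)*(-1)/3 = -1/3*4 = -4/3 ≈ -1.3333)
E = -15227/3 (E = -5121 - (-2*(-4/3))*(-17) = -5121 - 8*(-17)/3 = -5121 - 1*(-136/3) = -5121 + 136/3 = -15227/3 ≈ -5075.7)
O(8)*E = (9/(1 + 8))*(-15227/3) = (9/9)*(-15227/3) = (9*(1/9))*(-15227/3) = 1*(-15227/3) = -15227/3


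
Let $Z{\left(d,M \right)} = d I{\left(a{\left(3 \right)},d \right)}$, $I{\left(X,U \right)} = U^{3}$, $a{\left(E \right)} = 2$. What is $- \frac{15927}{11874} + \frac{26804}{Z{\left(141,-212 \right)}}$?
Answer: $- \frac{2098298250517}{1564415969238} \approx -1.3413$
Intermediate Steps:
$Z{\left(d,M \right)} = d^{4}$ ($Z{\left(d,M \right)} = d d^{3} = d^{4}$)
$- \frac{15927}{11874} + \frac{26804}{Z{\left(141,-212 \right)}} = - \frac{15927}{11874} + \frac{26804}{141^{4}} = \left(-15927\right) \frac{1}{11874} + \frac{26804}{395254161} = - \frac{5309}{3958} + 26804 \cdot \frac{1}{395254161} = - \frac{5309}{3958} + \frac{26804}{395254161} = - \frac{2098298250517}{1564415969238}$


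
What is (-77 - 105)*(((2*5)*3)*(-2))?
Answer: 10920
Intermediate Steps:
(-77 - 105)*(((2*5)*3)*(-2)) = -182*10*3*(-2) = -5460*(-2) = -182*(-60) = 10920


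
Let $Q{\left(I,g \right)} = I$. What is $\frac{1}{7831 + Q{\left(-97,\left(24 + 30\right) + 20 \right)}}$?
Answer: $\frac{1}{7734} \approx 0.0001293$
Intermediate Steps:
$\frac{1}{7831 + Q{\left(-97,\left(24 + 30\right) + 20 \right)}} = \frac{1}{7831 - 97} = \frac{1}{7734}$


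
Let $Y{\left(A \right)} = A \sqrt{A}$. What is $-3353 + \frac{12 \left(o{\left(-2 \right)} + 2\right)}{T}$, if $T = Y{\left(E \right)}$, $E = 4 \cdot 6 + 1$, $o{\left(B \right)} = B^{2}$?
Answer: $- \frac{419053}{125} \approx -3352.4$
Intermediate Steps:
$E = 25$ ($E = 24 + 1 = 25$)
$Y{\left(A \right)} = A^{\frac{3}{2}}$
$T = 125$ ($T = 25^{\frac{3}{2}} = 125$)
$-3353 + \frac{12 \left(o{\left(-2 \right)} + 2\right)}{T} = -3353 + \frac{12 \left(\left(-2\right)^{2} + 2\right)}{125} = -3353 + 12 \left(4 + 2\right) \frac{1}{125} = -3353 + 12 \cdot 6 \cdot \frac{1}{125} = -3353 + 72 \cdot \frac{1}{125} = -3353 + \frac{72}{125} = - \frac{419053}{125}$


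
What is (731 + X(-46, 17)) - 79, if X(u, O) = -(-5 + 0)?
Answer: 657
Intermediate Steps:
X(u, O) = 5 (X(u, O) = -1*(-5) = 5)
(731 + X(-46, 17)) - 79 = (731 + 5) - 79 = 736 - 79 = 657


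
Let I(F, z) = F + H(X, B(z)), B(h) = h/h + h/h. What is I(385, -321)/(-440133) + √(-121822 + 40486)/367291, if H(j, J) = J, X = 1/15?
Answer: -129/146711 + 2*I*√20334/367291 ≈ -0.00087928 + 0.00077648*I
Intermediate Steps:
X = 1/15 ≈ 0.066667
B(h) = 2 (B(h) = 1 + 1 = 2)
I(F, z) = 2 + F (I(F, z) = F + 2 = 2 + F)
I(385, -321)/(-440133) + √(-121822 + 40486)/367291 = (2 + 385)/(-440133) + √(-121822 + 40486)/367291 = 387*(-1/440133) + √(-81336)*(1/367291) = -129/146711 + (2*I*√20334)*(1/367291) = -129/146711 + 2*I*√20334/367291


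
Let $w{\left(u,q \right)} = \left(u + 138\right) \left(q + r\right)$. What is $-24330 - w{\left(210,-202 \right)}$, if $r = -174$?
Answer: $106518$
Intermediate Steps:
$w{\left(u,q \right)} = \left(-174 + q\right) \left(138 + u\right)$ ($w{\left(u,q \right)} = \left(u + 138\right) \left(q - 174\right) = \left(138 + u\right) \left(-174 + q\right) = \left(-174 + q\right) \left(138 + u\right)$)
$-24330 - w{\left(210,-202 \right)} = -24330 - \left(-24012 - 36540 + 138 \left(-202\right) - 42420\right) = -24330 - \left(-24012 - 36540 - 27876 - 42420\right) = -24330 - -130848 = -24330 + 130848 = 106518$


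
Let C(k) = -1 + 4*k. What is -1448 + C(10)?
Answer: -1409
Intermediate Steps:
-1448 + C(10) = -1448 + (-1 + 4*10) = -1448 + (-1 + 40) = -1448 + 39 = -1409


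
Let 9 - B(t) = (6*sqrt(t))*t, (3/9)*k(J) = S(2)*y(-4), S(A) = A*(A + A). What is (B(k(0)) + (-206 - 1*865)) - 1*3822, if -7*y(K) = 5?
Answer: -4884 + 1440*I*sqrt(210)/49 ≈ -4884.0 + 425.87*I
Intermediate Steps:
S(A) = 2*A**2 (S(A) = A*(2*A) = 2*A**2)
y(K) = -5/7 (y(K) = -1/7*5 = -5/7)
k(J) = -120/7 (k(J) = 3*((2*2**2)*(-5/7)) = 3*((2*4)*(-5/7)) = 3*(8*(-5/7)) = 3*(-40/7) = -120/7)
B(t) = 9 - 6*t**(3/2) (B(t) = 9 - 6*sqrt(t)*t = 9 - 6*t**(3/2))
(B(k(0)) + (-206 - 1*865)) - 1*3822 = ((9 - (-1440)*I*sqrt(210)/49) + (-206 - 1*865)) - 1*3822 = ((9 - (-1440)*I*sqrt(210)/49) + (-206 - 865)) - 3822 = ((9 + 1440*I*sqrt(210)/49) - 1071) - 3822 = (-1062 + 1440*I*sqrt(210)/49) - 3822 = -4884 + 1440*I*sqrt(210)/49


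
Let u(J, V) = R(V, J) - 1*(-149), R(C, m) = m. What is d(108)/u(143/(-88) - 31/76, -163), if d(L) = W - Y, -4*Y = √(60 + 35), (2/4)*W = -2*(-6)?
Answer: 3648/22339 + 38*√95/22339 ≈ 0.17988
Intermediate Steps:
W = 24 (W = 2*(-2*(-6)) = 2*12 = 24)
u(J, V) = 149 + J (u(J, V) = J - 1*(-149) = J + 149 = 149 + J)
Y = -√95/4 (Y = -√(60 + 35)/4 = -√95/4 ≈ -2.4367)
d(L) = 24 + √95/4 (d(L) = 24 - (-1)*√95/4 = 24 + √95/4)
d(108)/u(143/(-88) - 31/76, -163) = (24 + √95/4)/(149 + (143/(-88) - 31/76)) = (24 + √95/4)/(149 + (143*(-1/88) - 31*1/76)) = (24 + √95/4)/(149 + (-13/8 - 31/76)) = (24 + √95/4)/(149 - 309/152) = (24 + √95/4)/(22339/152) = (24 + √95/4)*(152/22339) = 3648/22339 + 38*√95/22339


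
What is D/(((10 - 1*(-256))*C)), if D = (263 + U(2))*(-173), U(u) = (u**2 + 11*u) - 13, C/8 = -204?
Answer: 3979/36176 ≈ 0.10999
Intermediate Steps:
C = -1632 (C = 8*(-204) = -1632)
U(u) = -13 + u**2 + 11*u
D = -47748 (D = (263 + (-13 + 2**2 + 11*2))*(-173) = (263 + (-13 + 4 + 22))*(-173) = (263 + 13)*(-173) = 276*(-173) = -47748)
D/(((10 - 1*(-256))*C)) = -47748*(-1/(1632*(10 - 1*(-256)))) = -47748*(-1/(1632*(10 + 256))) = -47748/(266*(-1632)) = -47748/(-434112) = -47748*(-1/434112) = 3979/36176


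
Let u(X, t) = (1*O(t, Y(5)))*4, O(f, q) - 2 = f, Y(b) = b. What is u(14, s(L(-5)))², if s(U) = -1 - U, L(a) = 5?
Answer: 256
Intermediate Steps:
O(f, q) = 2 + f
u(X, t) = 8 + 4*t (u(X, t) = (1*(2 + t))*4 = (2 + t)*4 = 8 + 4*t)
u(14, s(L(-5)))² = (8 + 4*(-1 - 1*5))² = (8 + 4*(-1 - 5))² = (8 + 4*(-6))² = (8 - 24)² = (-16)² = 256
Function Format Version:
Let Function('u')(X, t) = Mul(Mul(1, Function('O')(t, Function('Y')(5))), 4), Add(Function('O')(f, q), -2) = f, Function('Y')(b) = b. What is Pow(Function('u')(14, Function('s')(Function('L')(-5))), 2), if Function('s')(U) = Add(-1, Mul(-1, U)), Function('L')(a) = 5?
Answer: 256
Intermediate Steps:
Function('O')(f, q) = Add(2, f)
Function('u')(X, t) = Add(8, Mul(4, t)) (Function('u')(X, t) = Mul(Mul(1, Add(2, t)), 4) = Mul(Add(2, t), 4) = Add(8, Mul(4, t)))
Pow(Function('u')(14, Function('s')(Function('L')(-5))), 2) = Pow(Add(8, Mul(4, Add(-1, Mul(-1, 5)))), 2) = Pow(Add(8, Mul(4, Add(-1, -5))), 2) = Pow(Add(8, Mul(4, -6)), 2) = Pow(Add(8, -24), 2) = Pow(-16, 2) = 256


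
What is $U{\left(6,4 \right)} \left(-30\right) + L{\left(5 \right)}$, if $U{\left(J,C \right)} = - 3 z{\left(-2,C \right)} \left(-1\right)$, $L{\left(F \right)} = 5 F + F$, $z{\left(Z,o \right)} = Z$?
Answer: $210$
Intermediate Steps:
$L{\left(F \right)} = 6 F$
$U{\left(J,C \right)} = -6$ ($U{\left(J,C \right)} = \left(-3\right) \left(-2\right) \left(-1\right) = 6 \left(-1\right) = -6$)
$U{\left(6,4 \right)} \left(-30\right) + L{\left(5 \right)} = \left(-6\right) \left(-30\right) + 6 \cdot 5 = 180 + 30 = 210$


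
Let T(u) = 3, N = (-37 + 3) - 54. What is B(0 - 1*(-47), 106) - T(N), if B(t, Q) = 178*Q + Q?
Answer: 18971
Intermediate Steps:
N = -88 (N = -34 - 54 = -88)
B(t, Q) = 179*Q
B(0 - 1*(-47), 106) - T(N) = 179*106 - 1*3 = 18974 - 3 = 18971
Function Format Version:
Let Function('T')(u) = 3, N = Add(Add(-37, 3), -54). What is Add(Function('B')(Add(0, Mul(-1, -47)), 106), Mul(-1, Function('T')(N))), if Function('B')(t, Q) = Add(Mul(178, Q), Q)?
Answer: 18971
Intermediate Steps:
N = -88 (N = Add(-34, -54) = -88)
Function('B')(t, Q) = Mul(179, Q)
Add(Function('B')(Add(0, Mul(-1, -47)), 106), Mul(-1, Function('T')(N))) = Add(Mul(179, 106), Mul(-1, 3)) = Add(18974, -3) = 18971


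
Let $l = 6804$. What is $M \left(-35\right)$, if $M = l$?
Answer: $-238140$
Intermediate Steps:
$M = 6804$
$M \left(-35\right) = 6804 \left(-35\right) = -238140$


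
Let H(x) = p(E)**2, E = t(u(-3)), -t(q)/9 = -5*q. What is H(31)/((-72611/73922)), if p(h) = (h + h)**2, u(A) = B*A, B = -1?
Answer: -17080513740000/3157 ≈ -5.4104e+9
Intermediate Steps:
u(A) = -A
t(q) = 45*q (t(q) = -(-45)*q = 45*q)
E = 135 (E = 45*(-1*(-3)) = 45*3 = 135)
p(h) = 4*h**2 (p(h) = (2*h)**2 = 4*h**2)
H(x) = 5314410000 (H(x) = (4*135**2)**2 = (4*18225)**2 = 72900**2 = 5314410000)
H(31)/((-72611/73922)) = 5314410000/((-72611/73922)) = 5314410000/((-72611*1/73922)) = 5314410000/(-3157/3214) = 5314410000*(-3214/3157) = -17080513740000/3157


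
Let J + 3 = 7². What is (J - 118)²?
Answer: 5184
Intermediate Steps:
J = 46 (J = -3 + 7² = -3 + 49 = 46)
(J - 118)² = (46 - 118)² = (-72)² = 5184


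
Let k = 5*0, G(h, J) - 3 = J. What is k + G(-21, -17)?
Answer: -14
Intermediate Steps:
G(h, J) = 3 + J
k = 0
k + G(-21, -17) = 0 + (3 - 17) = 0 - 14 = -14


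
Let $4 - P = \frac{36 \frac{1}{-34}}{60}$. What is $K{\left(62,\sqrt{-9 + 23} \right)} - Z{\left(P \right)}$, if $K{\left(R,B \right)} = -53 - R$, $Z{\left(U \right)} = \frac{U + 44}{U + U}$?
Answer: $- \frac{165253}{1366} \approx -120.98$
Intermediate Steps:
$P = \frac{683}{170}$ ($P = 4 - \frac{36 \frac{1}{-34}}{60} = 4 - 36 \left(- \frac{1}{34}\right) \frac{1}{60} = 4 - \left(- \frac{18}{17}\right) \frac{1}{60} = 4 - - \frac{3}{170} = 4 + \frac{3}{170} = \frac{683}{170} \approx 4.0176$)
$Z{\left(U \right)} = \frac{44 + U}{2 U}$
$K{\left(62,\sqrt{-9 + 23} \right)} - Z{\left(P \right)} = \left(-53 - 62\right) - \frac{44 + \frac{683}{170}}{2 \cdot \frac{683}{170}} = \left(-53 - 62\right) - \frac{1}{2} \cdot \frac{170}{683} \cdot \frac{8163}{170} = -115 - \frac{8163}{1366} = - \frac{165253}{1366}$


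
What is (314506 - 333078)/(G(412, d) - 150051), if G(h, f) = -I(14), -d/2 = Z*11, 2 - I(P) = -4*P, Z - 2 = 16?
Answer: 18572/150109 ≈ 0.12372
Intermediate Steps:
Z = 18 (Z = 2 + 16 = 18)
I(P) = 2 + 4*P (I(P) = 2 - (-4)*P = 2 + 4*P)
d = -396 (d = -36*11 = -2*198 = -396)
G(h, f) = -58 (G(h, f) = -(2 + 4*14) = -(2 + 56) = -1*58 = -58)
(314506 - 333078)/(G(412, d) - 150051) = (314506 - 333078)/(-58 - 150051) = -18572/(-150109) = -18572*(-1/150109) = 18572/150109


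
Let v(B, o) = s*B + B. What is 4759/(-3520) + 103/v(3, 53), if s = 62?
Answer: -536891/665280 ≈ -0.80702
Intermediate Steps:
v(B, o) = 63*B (v(B, o) = 62*B + B = 63*B)
4759/(-3520) + 103/v(3, 53) = 4759/(-3520) + 103/((63*3)) = 4759*(-1/3520) + 103/189 = -4759/3520 + 103*(1/189) = -4759/3520 + 103/189 = -536891/665280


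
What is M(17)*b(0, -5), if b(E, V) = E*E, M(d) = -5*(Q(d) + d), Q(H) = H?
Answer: 0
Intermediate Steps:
M(d) = -10*d (M(d) = -5*(d + d) = -10*d)
b(E, V) = E²
M(17)*b(0, -5) = -10*17*0² = -170*0 = 0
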